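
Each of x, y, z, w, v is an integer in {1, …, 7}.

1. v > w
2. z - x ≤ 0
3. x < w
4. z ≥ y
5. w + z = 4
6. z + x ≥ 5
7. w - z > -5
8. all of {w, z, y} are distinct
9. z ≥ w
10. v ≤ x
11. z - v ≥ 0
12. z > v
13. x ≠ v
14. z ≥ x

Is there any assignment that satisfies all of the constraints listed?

Unsatisfiable

Constraints 1, 2, 3, and 12 give z ≤ x, x < w, w < v, v < z. Chaining: z ≤ x < w < v < z, which forces z < z — impossible.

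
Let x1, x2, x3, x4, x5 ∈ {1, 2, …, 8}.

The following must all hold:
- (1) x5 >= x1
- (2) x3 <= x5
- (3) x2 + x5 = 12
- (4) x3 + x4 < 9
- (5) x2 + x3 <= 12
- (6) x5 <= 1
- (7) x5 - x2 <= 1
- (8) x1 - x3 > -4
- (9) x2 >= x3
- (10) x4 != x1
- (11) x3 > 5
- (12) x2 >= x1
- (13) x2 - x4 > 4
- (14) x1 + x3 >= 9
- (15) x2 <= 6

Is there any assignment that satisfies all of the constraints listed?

From constraints 1 and 6: x1 ≤ x5 ≤ 1. From constraints 9 and 15: x3 ≤ x2 ≤ 6. Hence x1 + x3 ≤ 7. But constraint 14 requires x1 + x3 ≥ 9, and 9 > 7. Contradiction.

Unsatisfiable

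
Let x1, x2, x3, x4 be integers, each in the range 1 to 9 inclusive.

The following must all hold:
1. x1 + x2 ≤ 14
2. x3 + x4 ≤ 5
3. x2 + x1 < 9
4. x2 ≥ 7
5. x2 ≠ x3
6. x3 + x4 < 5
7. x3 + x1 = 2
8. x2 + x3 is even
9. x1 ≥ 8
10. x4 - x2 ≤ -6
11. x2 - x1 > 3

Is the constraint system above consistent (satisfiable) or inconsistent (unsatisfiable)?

Unsatisfiable

From constraint 9: x1 ≥ 8. From constraint 4: x2 ≥ 7. Hence x1 + x2 ≥ 15. But constraint 1 requires x1 + x2 ≤ 14, and 14 < 15. Contradiction.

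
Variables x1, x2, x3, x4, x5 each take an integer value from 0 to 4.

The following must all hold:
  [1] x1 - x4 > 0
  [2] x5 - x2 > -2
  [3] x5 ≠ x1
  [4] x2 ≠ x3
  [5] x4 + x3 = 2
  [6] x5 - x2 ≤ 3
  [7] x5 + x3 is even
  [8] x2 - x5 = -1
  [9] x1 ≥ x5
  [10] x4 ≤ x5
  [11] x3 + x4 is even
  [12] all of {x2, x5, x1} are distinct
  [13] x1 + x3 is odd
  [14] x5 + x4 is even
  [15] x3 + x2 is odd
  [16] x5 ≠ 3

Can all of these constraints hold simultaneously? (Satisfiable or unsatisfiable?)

One satisfying assignment is x1 = 2, x2 = 0, x3 = 1, x4 = 1, x5 = 1.
For the less obvious constraints — constraint 1: x1 - x4 = 1; constraint 2: x5 - x2 = 1 — and the others hold by inspection.

Satisfiable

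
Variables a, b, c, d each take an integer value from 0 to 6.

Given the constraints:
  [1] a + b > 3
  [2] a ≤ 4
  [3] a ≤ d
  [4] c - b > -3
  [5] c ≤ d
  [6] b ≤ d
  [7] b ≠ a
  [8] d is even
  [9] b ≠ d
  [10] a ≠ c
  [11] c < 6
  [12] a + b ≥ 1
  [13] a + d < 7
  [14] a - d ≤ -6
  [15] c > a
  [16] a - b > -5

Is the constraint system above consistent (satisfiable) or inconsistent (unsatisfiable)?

Satisfiable

One satisfying assignment is a = 0, b = 4, c = 2, d = 6.
For the less obvious constraints — constraint 1: a + b = 4; constraint 4: c - b = -2; constraint 12: a + b = 4 — and the others hold by inspection.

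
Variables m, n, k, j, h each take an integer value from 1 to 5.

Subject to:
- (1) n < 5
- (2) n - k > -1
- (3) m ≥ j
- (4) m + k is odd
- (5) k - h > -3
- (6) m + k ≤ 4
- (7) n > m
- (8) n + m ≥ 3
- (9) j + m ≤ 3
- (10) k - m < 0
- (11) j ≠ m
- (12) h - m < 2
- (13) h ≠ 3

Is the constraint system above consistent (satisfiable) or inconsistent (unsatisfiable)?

Satisfiable

Try m = 2, n = 3, k = 1, j = 1, h = 1.
Check constraint 2: n - k = 2; constraint 5: k - h = 0. The remaining constraints are straightforward to verify.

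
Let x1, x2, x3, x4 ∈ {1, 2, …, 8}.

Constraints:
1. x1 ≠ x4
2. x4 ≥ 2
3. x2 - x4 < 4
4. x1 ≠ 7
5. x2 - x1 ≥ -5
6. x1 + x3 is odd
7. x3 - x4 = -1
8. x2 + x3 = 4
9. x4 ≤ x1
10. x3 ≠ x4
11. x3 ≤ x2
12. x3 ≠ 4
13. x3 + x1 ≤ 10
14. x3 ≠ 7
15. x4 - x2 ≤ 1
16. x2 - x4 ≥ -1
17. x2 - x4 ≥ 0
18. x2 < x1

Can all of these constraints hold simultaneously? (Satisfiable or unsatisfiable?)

Satisfiable

Setting (x1, x2, x3, x4) = (8, 3, 1, 2) satisfies everything: constraint 3: x2 - x4 = 1; constraint 5: x2 - x1 = -5; constraint 7: x3 - x4 = -1, and the others follow.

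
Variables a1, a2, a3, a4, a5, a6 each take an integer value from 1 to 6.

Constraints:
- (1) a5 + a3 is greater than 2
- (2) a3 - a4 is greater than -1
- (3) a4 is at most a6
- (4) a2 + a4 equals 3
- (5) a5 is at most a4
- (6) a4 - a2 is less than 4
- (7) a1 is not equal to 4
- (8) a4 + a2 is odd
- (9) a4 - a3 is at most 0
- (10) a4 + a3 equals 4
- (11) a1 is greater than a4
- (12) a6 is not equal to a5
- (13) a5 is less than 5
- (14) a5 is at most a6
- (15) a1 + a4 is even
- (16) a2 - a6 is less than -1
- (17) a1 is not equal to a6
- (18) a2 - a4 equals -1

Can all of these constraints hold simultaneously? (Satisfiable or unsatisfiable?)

Take a1 = 6, a2 = 1, a3 = 2, a4 = 2, a5 = 1, a6 = 4. Then constraint 1: a5 + a3 = 3; constraint 2: a3 - a4 = 0; constraint 4: a2 + a4 = 3, and every other listed constraint is also met.

Satisfiable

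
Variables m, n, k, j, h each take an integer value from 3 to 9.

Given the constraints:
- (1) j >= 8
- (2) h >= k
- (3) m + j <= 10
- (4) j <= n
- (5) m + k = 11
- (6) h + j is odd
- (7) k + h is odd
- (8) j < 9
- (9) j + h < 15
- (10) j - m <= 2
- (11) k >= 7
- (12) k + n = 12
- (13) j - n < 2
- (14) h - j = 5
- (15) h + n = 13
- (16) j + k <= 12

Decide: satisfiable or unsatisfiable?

Unsatisfiable

From constraints 2 and 11: h ≥ k ≥ 7. From constraints 1 and 4: n ≥ j ≥ 8. Hence h + n ≥ 15. But constraint 15 requires h + n = 13, and 13 < 15. Contradiction.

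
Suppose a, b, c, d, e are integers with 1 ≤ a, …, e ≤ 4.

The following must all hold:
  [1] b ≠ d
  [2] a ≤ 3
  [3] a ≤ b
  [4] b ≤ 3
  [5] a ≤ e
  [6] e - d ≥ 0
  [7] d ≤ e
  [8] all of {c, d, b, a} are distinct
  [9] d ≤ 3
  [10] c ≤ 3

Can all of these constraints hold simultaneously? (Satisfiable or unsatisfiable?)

Unsatisfiable

Constraints 2, 4, 9, and 10 confine each of c, d, b, a to the 3 values {1, …, 3} (the domain already gives each ≥ 1).
Constraint 8 requires all 4 of them to be distinct, but only 3 values are available — impossible by the pigeonhole principle.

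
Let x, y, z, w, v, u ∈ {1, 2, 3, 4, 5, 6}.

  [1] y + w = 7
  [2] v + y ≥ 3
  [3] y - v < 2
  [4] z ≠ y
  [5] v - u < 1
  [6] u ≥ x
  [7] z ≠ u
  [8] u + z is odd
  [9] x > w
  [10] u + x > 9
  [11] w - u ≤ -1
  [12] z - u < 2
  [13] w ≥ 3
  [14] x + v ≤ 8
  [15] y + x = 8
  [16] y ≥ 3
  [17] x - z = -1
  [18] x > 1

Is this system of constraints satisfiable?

Satisfiable

One satisfying assignment is x = 5, y = 3, z = 6, w = 4, v = 3, u = 5.
For the less obvious constraints — constraint 1: y + w = 7; constraint 2: v + y = 6 — and the others hold by inspection.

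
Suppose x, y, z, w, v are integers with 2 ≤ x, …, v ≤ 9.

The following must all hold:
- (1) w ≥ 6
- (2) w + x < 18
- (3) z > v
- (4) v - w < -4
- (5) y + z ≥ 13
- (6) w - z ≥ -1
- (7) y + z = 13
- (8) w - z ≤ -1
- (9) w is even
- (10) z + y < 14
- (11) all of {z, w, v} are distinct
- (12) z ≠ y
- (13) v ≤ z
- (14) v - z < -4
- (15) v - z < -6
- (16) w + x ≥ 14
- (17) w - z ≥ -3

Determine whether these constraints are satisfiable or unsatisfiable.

Satisfiable

Try x = 9, y = 4, z = 9, w = 8, v = 2.
Check constraint 2: w + x = 17; constraint 4: v - w = -6. The remaining constraints are straightforward to verify.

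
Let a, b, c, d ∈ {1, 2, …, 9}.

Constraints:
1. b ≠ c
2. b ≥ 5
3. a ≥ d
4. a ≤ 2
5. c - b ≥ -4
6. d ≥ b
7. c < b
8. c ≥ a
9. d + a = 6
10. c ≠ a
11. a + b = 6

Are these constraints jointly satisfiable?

Unsatisfiable

From constraints 2 and 6: d ≥ b and b ≥ 5, so d ≥ 5. From constraints 3 and 4: d ≤ a and a ≤ 2, so d ≤ 2. But 2 < 5, so no value of d works.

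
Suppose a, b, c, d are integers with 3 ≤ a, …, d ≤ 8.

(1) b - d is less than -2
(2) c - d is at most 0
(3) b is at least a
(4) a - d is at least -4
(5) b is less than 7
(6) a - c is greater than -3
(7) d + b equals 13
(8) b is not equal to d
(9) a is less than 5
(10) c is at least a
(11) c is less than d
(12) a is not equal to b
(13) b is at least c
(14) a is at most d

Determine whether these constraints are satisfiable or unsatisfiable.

The assignment a = 4, b = 5, c = 5, d = 8 works:
  constraint 1 holds since b - d = -3.
  constraint 2 holds since c - d = -3.
The rest check out directly.

Satisfiable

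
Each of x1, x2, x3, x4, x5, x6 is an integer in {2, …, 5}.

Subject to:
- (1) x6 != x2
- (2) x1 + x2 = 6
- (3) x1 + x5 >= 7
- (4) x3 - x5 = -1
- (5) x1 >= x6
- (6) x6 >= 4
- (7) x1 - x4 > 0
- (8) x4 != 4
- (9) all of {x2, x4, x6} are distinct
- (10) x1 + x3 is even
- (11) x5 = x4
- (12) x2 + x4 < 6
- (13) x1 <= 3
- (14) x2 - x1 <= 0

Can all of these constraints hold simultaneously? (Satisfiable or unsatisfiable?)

Unsatisfiable

From constraint 6: x6 ≥ 4. From constraints 5 and 13: x6 ≤ x1 and x1 ≤ 3, so x6 ≤ 3. But 3 < 4, so no value of x6 works.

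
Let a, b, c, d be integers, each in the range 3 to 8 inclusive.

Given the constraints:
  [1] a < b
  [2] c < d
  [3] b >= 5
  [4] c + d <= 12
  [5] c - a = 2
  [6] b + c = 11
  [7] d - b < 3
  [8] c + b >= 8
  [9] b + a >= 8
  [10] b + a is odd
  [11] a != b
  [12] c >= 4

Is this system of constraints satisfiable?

Setting (a, b, c, d) = (3, 6, 5, 7) satisfies everything: constraint 4: c + d = 12; constraint 5: c - a = 2; constraint 6: b + c = 11, and the others follow.

Satisfiable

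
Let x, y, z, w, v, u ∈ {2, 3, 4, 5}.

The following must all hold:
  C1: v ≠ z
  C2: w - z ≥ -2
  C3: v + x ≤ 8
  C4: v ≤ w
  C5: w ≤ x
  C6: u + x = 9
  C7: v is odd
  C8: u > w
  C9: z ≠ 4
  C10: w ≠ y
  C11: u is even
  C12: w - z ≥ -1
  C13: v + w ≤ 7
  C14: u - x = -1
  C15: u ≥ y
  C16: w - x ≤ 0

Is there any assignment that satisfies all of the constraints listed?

Satisfiable

Take x = 5, y = 2, z = 2, w = 3, v = 3, u = 4. Then constraint 2: w - z = 1; constraint 3: v + x = 8, and every other listed constraint is also met.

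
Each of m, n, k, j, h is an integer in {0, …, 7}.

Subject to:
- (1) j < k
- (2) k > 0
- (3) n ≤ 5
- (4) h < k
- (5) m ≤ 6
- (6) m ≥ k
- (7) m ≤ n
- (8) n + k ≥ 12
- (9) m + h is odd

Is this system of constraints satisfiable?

From constraint 3: n ≤ 5. From constraints 5 and 6: k ≤ m ≤ 6. Hence n + k ≤ 11. But constraint 8 requires n + k ≥ 12, and 12 > 11. Contradiction.

Unsatisfiable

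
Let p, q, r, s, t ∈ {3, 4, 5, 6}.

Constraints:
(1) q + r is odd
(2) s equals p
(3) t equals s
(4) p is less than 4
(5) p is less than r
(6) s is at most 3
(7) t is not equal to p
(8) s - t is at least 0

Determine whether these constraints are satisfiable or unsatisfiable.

Unsatisfiable

From constraints 2 and 3, t = s = p, so t = p. But constraint 7 says t ≠ p. Contradiction.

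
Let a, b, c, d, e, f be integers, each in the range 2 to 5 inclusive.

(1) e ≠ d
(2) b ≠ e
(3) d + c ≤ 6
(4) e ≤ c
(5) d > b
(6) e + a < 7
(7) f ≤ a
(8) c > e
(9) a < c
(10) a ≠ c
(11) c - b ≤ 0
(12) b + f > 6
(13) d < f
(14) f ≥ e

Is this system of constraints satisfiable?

Constraints 5, 7, 9, 11, and 13 give c ≤ b, b < d, d < f, f ≤ a, a < c. Chaining: c ≤ b < d < f ≤ a < c, which forces c < c — impossible.

Unsatisfiable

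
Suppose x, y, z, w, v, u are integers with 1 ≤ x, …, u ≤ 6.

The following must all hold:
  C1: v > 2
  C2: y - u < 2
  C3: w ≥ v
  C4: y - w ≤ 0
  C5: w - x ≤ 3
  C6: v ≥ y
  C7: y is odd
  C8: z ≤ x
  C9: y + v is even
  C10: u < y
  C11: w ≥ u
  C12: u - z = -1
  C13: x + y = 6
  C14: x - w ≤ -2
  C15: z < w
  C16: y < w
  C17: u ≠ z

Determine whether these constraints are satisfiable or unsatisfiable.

Satisfiable

The assignment x = 3, y = 3, z = 3, w = 5, v = 5, u = 2 works:
  constraint 2 holds since y - u = 1.
  constraint 4 holds since y - w = -2.
  constraint 5 holds since w - x = 2.
The rest check out directly.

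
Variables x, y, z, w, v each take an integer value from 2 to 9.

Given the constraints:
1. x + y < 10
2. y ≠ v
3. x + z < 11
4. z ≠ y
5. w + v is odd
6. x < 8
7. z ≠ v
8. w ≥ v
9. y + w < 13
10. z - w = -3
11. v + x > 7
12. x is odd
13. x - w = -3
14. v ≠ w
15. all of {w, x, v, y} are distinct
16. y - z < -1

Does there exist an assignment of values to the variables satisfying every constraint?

One satisfying assignment is x = 5, y = 2, z = 5, w = 8, v = 3.
For the less obvious constraints — constraint 1: x + y = 7; constraint 3: x + z = 10 — and the others hold by inspection.

Satisfiable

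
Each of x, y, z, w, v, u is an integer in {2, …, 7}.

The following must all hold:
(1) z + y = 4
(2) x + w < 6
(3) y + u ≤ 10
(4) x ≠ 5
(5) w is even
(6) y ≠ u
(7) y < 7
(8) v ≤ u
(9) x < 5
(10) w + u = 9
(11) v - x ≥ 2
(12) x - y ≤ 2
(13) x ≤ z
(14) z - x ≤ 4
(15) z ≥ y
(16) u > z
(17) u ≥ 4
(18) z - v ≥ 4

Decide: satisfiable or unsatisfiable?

Unsatisfiable

Constraints 11, 14, and 18 give v − x ≥ 2, x − z ≥ -4, z − v ≥ 4.
Adding all 3 inequalities: the left sides telescope to 0, and the right sides sum to 2 + (-4) + 4 = 2. So 0 ≥ 2, which is false.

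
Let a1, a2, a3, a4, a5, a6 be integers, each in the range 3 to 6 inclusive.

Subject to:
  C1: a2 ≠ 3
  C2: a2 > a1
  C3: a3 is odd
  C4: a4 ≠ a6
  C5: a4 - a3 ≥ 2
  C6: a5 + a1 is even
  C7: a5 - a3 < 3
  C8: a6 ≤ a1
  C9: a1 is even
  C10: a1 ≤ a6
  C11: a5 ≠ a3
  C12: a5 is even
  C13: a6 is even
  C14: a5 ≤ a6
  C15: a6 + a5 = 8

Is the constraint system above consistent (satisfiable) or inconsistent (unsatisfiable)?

Try a1 = 4, a2 = 5, a3 = 3, a4 = 6, a5 = 4, a6 = 4.
Check constraint 5: a4 - a3 = 3; constraint 7: a5 - a3 = 1; constraint 15: a6 + a5 = 8. The remaining constraints are straightforward to verify.

Satisfiable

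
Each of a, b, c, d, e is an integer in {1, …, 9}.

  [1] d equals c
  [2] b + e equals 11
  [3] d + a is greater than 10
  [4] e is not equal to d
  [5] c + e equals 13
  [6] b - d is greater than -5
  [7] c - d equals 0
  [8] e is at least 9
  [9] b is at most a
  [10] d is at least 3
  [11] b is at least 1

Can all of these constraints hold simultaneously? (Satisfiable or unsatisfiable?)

Setting (a, b, c, d, e) = (9, 2, 4, 4, 9) satisfies everything: constraint 2: b + e = 11; constraint 3: d + a = 13; constraint 5: c + e = 13, and the others follow.

Satisfiable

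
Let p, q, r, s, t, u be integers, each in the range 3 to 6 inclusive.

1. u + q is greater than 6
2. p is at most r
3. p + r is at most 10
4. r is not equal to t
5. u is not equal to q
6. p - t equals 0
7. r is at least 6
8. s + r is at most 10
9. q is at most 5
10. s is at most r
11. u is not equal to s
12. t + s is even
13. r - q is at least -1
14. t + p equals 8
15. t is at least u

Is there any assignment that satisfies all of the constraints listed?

Satisfiable

The assignment p = 4, q = 4, r = 6, s = 4, t = 4, u = 3 works:
  constraint 1 holds since u + q = 7.
  constraint 3 holds since p + r = 10.
The rest check out directly.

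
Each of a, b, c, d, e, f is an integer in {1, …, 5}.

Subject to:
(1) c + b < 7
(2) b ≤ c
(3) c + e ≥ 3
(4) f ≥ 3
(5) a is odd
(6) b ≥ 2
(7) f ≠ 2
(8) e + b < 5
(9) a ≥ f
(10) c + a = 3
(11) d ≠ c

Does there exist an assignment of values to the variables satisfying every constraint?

Unsatisfiable

From constraints 2 and 6: c ≥ b ≥ 2. From constraints 4 and 9: a ≥ f ≥ 3. Hence c + a ≥ 5. But constraint 10 requires c + a = 3, and 3 < 5. Contradiction.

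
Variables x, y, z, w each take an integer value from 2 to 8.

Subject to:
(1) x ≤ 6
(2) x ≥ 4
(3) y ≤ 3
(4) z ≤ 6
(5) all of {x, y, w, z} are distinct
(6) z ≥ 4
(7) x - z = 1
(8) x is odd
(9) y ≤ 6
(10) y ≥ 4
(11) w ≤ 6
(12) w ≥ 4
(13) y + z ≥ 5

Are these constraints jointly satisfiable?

Unsatisfiable

Constraints 1, 2, 4, 6, 9, 10, 11, and 12 confine each of x, y, w, z to the 3 values {4, …, 6}.
Constraint 5 requires all 4 of them to be distinct, but only 3 values are available — impossible by the pigeonhole principle.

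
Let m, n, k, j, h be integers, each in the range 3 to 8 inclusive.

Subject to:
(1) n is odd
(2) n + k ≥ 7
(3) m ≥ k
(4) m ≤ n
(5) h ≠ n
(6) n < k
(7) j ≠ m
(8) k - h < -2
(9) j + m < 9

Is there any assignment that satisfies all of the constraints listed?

Constraints 3, 4, and 6 give m ≤ n, n < k, k ≤ m. Chaining: m ≤ n < k ≤ m, which forces m < m — impossible.

Unsatisfiable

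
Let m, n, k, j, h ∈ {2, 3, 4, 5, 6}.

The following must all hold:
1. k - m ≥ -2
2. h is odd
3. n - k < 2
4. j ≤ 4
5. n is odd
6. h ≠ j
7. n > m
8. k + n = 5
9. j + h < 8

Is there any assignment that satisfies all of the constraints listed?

Satisfiable

One satisfying assignment is m = 2, n = 3, k = 2, j = 2, h = 5.
For the less obvious constraints — constraint 1: k - m = 0; constraint 3: n - k = 1 — and the others hold by inspection.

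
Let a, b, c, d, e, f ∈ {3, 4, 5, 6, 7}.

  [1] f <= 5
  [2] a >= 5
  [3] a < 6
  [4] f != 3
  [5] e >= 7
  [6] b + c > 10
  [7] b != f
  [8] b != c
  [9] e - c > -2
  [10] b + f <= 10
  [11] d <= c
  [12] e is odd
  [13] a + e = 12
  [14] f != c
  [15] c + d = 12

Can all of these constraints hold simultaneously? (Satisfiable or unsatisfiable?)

Try a = 5, b = 5, c = 6, d = 6, e = 7, f = 4.
Check constraint 6: b + c = 11; constraint 9: e - c = 1. The remaining constraints are straightforward to verify.

Satisfiable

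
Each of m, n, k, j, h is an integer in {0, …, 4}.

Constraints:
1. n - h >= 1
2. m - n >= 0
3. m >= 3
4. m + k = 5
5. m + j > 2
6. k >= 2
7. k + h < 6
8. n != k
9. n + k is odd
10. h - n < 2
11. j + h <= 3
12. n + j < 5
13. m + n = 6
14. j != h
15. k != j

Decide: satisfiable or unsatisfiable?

One satisfying assignment is m = 3, n = 3, k = 2, j = 1, h = 2.
For the less obvious constraints — constraint 1: n - h = 1; constraint 2: m - n = 0 — and the others hold by inspection.

Satisfiable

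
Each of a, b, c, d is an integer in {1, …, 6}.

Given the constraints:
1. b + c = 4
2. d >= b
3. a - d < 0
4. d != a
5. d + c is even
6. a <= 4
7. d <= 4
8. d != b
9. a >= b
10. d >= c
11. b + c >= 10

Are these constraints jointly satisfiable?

Unsatisfiable

From constraints 6 and 9: b ≤ a ≤ 4. From constraints 7 and 10: c ≤ d ≤ 4. Hence b + c ≤ 8. But constraint 11 requires b + c ≥ 10, and 10 > 8. Contradiction.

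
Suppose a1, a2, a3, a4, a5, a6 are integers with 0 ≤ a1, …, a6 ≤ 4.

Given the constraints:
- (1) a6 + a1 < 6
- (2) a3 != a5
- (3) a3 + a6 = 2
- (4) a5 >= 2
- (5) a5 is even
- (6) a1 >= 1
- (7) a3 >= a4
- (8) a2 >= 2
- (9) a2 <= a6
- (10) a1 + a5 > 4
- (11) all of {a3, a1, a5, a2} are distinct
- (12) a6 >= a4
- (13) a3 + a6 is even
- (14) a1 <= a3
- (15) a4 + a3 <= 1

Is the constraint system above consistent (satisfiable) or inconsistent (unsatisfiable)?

Unsatisfiable

From constraints 6 and 14: a3 ≥ a1 ≥ 1. From constraints 8 and 9: a6 ≥ a2 ≥ 2. Hence a3 + a6 ≥ 3. But constraint 3 requires a3 + a6 = 2, and 2 < 3. Contradiction.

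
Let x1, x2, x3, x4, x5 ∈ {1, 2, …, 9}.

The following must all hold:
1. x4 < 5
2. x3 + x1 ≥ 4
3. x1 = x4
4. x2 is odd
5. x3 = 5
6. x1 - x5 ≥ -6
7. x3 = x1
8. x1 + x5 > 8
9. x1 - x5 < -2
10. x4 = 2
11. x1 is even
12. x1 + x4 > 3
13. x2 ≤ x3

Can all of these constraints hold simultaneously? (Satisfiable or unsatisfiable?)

Unsatisfiable

Constraint 5 fixes x3 = 5 and constraint 10 fixes x4 = 2. Constraints 3 and 7 give x3 = x1 = x4, so x3 = x4. But 5 ≠ 2 — contradiction.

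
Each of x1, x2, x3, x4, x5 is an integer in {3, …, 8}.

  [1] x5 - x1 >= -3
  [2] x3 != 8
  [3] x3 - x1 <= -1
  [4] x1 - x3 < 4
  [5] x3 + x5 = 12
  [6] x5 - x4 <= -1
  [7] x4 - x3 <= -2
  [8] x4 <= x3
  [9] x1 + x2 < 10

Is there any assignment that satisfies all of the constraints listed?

Unsatisfiable

Constraints 1, 3, 6, and 7 give x1 − x3 ≥ 1, x3 − x4 ≥ 2, x4 − x5 ≥ 1, x5 − x1 ≥ -3.
Adding all 4 inequalities: the left sides telescope to 0, and the right sides sum to 1 + 2 + 1 + (-3) = 1. So 0 ≥ 1, which is false.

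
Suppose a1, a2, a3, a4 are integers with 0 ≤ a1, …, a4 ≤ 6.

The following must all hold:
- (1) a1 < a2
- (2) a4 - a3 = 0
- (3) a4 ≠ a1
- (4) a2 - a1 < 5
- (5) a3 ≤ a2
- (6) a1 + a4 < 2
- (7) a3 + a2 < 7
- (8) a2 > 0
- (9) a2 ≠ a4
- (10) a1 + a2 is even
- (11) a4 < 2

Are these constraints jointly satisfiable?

Setting (a1, a2, a3, a4) = (1, 5, 0, 0) satisfies everything: constraint 2: a4 - a3 = 0; constraint 4: a2 - a1 = 4; constraint 6: a1 + a4 = 1, and the others follow.

Satisfiable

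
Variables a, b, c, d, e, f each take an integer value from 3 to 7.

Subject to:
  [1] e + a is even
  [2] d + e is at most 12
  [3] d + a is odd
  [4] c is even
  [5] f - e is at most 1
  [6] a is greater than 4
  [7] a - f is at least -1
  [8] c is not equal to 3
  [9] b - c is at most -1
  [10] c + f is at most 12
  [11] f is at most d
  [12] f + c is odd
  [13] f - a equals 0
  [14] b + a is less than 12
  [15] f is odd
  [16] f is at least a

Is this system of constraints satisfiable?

Take a = 5, b = 4, c = 6, d = 6, e = 5, f = 5. Then constraint 2: d + e = 11; constraint 5: f - e = 0, and every other listed constraint is also met.

Satisfiable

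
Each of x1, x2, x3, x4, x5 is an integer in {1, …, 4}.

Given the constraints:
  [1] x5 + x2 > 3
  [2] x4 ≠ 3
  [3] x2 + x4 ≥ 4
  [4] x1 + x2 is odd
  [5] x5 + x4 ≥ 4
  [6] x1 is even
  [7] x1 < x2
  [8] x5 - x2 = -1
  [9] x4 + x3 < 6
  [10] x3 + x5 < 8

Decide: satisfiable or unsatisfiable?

Satisfiable

Try x1 = 2, x2 = 3, x3 = 3, x4 = 2, x5 = 2.
Check constraint 1: x5 + x2 = 5; constraint 3: x2 + x4 = 5. The remaining constraints are straightforward to verify.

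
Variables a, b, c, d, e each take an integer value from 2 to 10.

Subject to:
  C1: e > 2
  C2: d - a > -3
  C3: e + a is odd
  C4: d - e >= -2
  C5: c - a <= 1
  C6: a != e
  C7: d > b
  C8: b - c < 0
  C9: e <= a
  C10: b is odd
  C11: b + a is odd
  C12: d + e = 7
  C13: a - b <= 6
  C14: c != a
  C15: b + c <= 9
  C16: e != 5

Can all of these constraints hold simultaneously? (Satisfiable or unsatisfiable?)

Try a = 6, b = 3, c = 5, d = 4, e = 3.
Check constraint 2: d - a = -2; constraint 4: d - e = 1. The remaining constraints are straightforward to verify.

Satisfiable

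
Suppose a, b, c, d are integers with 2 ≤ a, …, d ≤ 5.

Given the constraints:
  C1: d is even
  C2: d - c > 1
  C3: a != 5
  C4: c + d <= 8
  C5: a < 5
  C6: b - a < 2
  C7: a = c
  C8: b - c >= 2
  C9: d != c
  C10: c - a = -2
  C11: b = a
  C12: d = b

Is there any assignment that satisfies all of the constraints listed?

Unsatisfiable

From constraints 7, 11, and 12, d = b = a = c, so d = c. But constraint 9 says d ≠ c. Contradiction.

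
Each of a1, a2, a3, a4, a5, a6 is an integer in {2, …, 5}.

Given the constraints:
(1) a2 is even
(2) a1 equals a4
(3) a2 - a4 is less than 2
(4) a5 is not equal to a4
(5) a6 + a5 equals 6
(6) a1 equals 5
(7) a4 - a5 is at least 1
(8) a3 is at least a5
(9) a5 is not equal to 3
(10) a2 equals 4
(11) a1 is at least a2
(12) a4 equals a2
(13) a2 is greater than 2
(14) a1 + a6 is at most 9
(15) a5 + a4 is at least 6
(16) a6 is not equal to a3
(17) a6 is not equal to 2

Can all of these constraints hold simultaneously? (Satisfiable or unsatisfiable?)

Constraint 6 fixes a1 = 5 and constraint 10 fixes a2 = 4. Constraints 2 and 12 give a1 = a4 = a2, so a1 = a2. But 5 ≠ 4 — contradiction.

Unsatisfiable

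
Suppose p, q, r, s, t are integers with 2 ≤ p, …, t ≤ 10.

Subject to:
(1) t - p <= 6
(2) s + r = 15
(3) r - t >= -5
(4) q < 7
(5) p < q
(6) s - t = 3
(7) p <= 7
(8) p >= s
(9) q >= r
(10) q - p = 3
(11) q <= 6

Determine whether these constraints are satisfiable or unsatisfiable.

From constraints 7 and 8: s ≤ p ≤ 7. From constraints 9 and 11: r ≤ q ≤ 6. Hence s + r ≤ 13. But constraint 2 requires s + r = 15, and 15 > 13. Contradiction.

Unsatisfiable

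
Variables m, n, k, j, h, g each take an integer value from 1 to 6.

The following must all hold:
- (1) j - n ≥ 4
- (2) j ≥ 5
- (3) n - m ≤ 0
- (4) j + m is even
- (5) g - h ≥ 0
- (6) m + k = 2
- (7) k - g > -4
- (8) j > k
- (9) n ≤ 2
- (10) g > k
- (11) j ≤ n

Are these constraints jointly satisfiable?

Unsatisfiable

From constraints 2 and 11: n ≥ j and j ≥ 5, so n ≥ 5. From constraint 9: n ≤ 2. But 2 < 5, so no value of n works.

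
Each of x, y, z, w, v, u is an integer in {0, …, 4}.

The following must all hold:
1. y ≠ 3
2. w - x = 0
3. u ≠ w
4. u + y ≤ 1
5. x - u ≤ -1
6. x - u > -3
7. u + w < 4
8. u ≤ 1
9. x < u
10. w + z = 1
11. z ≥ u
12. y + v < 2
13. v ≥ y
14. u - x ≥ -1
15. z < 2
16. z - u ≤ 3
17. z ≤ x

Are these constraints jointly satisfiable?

Constraints 5, 11, and 17 give z ≤ x, x < u, u ≤ z. Chaining: z ≤ x < u ≤ z, which forces z < z — impossible.

Unsatisfiable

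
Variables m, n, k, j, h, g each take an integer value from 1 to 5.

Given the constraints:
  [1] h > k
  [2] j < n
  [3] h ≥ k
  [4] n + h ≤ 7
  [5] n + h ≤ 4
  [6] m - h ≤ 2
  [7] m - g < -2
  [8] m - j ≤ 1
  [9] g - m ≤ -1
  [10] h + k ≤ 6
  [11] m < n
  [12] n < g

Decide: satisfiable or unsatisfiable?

Constraints 9, 11, and 12 give m < n, n < g, g < m. Chaining: m < n < g < m, which forces m < m — impossible.

Unsatisfiable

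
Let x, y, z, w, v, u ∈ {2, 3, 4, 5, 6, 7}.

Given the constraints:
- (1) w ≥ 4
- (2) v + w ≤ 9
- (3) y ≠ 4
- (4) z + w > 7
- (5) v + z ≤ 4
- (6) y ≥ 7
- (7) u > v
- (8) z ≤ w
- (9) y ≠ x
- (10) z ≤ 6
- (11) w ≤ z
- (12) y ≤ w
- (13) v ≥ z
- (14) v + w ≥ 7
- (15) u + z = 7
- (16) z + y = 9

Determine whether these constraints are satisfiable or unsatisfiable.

From constraints 6 and 12: w ≥ y and y ≥ 7, so w ≥ 7. From constraints 10 and 11: w ≤ z and z ≤ 6, so w ≤ 6. But 6 < 7, so no value of w works.

Unsatisfiable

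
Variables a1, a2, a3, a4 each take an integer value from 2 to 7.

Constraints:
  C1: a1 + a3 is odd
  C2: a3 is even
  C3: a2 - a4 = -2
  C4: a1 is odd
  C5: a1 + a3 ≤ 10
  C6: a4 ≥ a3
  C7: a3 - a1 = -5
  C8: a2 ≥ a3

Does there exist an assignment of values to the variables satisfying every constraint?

Satisfiable

Try a1 = 7, a2 = 2, a3 = 2, a4 = 4.
Check constraint 3: a2 - a4 = -2; constraint 5: a1 + a3 = 9. The remaining constraints are straightforward to verify.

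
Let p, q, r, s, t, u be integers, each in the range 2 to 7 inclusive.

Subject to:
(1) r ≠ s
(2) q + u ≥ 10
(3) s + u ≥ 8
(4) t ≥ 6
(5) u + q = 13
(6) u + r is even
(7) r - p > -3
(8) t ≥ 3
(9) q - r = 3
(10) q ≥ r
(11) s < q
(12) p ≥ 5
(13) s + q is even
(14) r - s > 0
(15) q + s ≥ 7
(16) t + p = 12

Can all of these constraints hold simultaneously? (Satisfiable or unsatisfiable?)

Take p = 5, q = 7, r = 4, s = 3, t = 7, u = 6. Then constraint 2: q + u = 13; constraint 3: s + u = 9; constraint 5: u + q = 13, and every other listed constraint is also met.

Satisfiable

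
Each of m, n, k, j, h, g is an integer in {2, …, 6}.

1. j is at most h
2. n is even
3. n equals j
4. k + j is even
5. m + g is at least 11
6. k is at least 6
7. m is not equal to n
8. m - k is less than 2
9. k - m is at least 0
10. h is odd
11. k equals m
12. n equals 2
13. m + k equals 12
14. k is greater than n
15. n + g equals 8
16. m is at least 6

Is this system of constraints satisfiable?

Satisfiable

One satisfying assignment is m = 6, n = 2, k = 6, j = 2, h = 5, g = 6.
For the less obvious constraints — constraint 5: m + g = 12; constraint 8: m - k = 0; constraint 9: k - m = 0 — and the others hold by inspection.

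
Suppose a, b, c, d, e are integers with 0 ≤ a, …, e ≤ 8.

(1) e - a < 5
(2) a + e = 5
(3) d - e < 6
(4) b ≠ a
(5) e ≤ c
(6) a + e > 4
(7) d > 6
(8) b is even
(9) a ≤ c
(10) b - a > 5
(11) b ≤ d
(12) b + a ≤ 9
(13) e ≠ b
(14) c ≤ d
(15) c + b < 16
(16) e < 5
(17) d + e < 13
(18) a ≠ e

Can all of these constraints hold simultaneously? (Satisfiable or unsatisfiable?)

Satisfiable

The assignment a = 1, b = 8, c = 6, d = 8, e = 4 works:
  constraint 1 holds since e - a = 3.
  constraint 2 holds since a + e = 5.
  constraint 3 holds since d - e = 4.
The rest check out directly.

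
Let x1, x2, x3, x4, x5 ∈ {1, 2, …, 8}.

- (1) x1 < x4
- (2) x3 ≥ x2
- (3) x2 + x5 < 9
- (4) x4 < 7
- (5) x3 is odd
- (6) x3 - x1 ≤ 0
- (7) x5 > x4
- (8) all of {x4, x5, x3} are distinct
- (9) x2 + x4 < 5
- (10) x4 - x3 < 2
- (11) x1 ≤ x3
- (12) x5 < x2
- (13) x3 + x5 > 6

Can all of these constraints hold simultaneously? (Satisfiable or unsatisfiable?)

Unsatisfiable

Constraints 1, 2, 6, 7, and 12 give x3 ≤ x1, x1 < x4, x4 < x5, x5 < x2, x2 ≤ x3. Chaining: x3 ≤ x1 < x4 < x5 < x2 ≤ x3, which forces x3 < x3 — impossible.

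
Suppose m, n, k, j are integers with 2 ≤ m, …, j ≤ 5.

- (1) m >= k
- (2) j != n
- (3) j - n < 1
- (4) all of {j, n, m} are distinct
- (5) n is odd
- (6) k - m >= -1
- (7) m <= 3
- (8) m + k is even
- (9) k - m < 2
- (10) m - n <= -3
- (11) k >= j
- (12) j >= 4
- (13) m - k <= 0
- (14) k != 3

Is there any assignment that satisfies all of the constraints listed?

From constraints 11 and 12: k ≥ j and j ≥ 4, so k ≥ 4. From constraints 1 and 7: k ≤ m and m ≤ 3, so k ≤ 3. But 3 < 4, so no value of k works.

Unsatisfiable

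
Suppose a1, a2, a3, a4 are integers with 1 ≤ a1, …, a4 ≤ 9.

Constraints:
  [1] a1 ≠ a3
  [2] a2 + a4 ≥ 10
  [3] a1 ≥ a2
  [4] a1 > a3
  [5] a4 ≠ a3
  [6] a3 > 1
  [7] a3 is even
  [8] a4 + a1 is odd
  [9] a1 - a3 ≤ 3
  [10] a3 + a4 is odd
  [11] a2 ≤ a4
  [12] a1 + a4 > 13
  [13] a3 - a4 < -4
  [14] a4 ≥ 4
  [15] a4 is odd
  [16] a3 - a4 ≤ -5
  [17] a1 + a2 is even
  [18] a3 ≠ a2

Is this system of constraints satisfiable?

Satisfiable

Take a1 = 6, a2 = 2, a3 = 4, a4 = 9. Then constraint 2: a2 + a4 = 11; constraint 9: a1 - a3 = 2, and every other listed constraint is also met.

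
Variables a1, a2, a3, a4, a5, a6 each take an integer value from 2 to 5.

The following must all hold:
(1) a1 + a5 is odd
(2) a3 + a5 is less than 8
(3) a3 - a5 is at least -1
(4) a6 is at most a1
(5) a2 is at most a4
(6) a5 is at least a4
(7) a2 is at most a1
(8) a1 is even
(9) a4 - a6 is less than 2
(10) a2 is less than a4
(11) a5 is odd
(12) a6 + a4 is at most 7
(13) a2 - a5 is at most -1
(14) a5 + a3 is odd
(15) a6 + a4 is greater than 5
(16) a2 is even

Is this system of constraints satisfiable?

Try a1 = 4, a2 = 2, a3 = 2, a4 = 3, a5 = 3, a6 = 3.
Check constraint 2: a3 + a5 = 5; constraint 3: a3 - a5 = -1. The remaining constraints are straightforward to verify.

Satisfiable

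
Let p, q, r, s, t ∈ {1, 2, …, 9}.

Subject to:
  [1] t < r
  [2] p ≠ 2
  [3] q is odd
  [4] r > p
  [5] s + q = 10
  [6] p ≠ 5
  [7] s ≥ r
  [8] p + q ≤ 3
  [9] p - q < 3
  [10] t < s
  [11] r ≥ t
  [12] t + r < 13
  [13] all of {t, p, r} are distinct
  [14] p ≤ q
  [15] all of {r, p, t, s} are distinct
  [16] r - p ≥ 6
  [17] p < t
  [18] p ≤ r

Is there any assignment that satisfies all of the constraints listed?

Try p = 1, q = 1, r = 8, s = 9, t = 4.
Check constraint 5: s + q = 10; constraint 8: p + q = 2. The remaining constraints are straightforward to verify.

Satisfiable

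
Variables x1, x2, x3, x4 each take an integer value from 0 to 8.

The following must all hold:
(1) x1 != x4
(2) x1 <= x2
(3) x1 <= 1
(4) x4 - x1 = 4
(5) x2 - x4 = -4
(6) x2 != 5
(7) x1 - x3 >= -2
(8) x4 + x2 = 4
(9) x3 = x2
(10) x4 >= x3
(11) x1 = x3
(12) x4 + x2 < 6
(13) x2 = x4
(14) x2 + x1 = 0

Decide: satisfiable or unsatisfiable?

Unsatisfiable

From constraints 9, 11, and 13, x1 = x3 = x2 = x4, so x1 = x4. But constraint 1 says x1 ≠ x4. Contradiction.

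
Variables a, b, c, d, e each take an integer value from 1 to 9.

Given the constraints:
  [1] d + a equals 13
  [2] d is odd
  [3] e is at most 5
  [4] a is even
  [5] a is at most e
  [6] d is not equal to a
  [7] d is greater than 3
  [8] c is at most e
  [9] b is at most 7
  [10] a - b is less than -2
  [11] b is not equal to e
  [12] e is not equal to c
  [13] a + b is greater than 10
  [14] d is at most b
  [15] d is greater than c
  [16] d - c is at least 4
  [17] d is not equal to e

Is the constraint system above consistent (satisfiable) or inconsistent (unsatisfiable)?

From constraints 9 and 14: d ≤ b ≤ 7. From constraints 3 and 5: a ≤ e ≤ 5. Hence d + a ≤ 12. But constraint 1 requires d + a = 13, and 13 > 12. Contradiction.

Unsatisfiable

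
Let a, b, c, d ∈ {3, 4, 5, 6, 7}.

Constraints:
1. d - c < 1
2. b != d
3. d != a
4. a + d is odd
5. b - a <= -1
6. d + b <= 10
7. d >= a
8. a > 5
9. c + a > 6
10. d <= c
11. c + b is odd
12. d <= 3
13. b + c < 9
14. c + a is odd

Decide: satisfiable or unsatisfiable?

Unsatisfiable

From constraint 8: a ≥ 6. From constraints 7 and 12: a ≤ d and d ≤ 3, so a ≤ 3. But 3 < 6, so no value of a works.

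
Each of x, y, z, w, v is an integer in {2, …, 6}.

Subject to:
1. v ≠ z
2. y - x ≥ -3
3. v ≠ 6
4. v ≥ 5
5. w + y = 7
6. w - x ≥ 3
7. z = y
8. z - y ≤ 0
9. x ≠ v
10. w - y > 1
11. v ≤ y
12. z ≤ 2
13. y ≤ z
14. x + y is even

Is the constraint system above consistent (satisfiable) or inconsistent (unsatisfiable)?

Unsatisfiable

From constraints 4 and 11: y ≥ v and v ≥ 5, so y ≥ 5. From constraints 12 and 13: y ≤ z and z ≤ 2, so y ≤ 2. But 2 < 5, so no value of y works.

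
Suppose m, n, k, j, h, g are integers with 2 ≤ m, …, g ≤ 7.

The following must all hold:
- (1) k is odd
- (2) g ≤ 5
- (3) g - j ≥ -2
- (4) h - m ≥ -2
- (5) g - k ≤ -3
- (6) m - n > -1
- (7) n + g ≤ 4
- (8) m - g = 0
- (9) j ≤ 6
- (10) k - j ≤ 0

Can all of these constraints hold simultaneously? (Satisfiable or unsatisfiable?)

Unsatisfiable

Constraints 3, 5, and 10 give g − j ≥ -2, j − k ≥ 0, k − g ≥ 3.
Adding all 3 inequalities: the left sides telescope to 0, and the right sides sum to (-2) + 0 + 3 = 1. So 0 ≥ 1, which is false.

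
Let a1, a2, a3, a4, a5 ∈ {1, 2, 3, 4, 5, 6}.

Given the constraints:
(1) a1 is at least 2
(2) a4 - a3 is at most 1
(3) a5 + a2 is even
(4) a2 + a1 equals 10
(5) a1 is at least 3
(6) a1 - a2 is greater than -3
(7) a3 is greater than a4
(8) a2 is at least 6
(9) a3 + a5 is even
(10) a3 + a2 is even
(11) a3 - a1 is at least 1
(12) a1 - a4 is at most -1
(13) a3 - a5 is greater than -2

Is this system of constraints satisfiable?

The assignment a1 = 4, a2 = 6, a3 = 6, a4 = 5, a5 = 6 works:
  constraint 2 holds since a4 - a3 = -1.
  constraint 4 holds since a2 + a1 = 10.
The rest check out directly.

Satisfiable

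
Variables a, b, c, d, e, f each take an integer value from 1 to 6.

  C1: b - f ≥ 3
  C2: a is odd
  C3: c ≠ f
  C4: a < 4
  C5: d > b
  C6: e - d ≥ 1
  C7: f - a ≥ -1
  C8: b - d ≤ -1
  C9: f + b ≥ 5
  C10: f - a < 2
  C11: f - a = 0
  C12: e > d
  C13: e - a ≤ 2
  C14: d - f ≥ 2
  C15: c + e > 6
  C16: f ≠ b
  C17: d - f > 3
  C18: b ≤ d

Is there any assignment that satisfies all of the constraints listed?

Unsatisfiable

Constraints 1, 6, 7, 8, and 13 give b − f ≥ 3, f − a ≥ -1, a − e ≥ -2, e − d ≥ 1, d − b ≥ 1.
Adding all 5 inequalities: the left sides telescope to 0, and the right sides sum to 3 + (-1) + (-2) + 1 + 1 = 2. So 0 ≥ 2, which is false.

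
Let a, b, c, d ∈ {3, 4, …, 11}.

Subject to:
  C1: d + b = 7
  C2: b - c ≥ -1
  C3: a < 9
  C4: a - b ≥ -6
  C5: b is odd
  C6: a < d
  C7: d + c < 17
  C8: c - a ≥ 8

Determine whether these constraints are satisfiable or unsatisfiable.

Unsatisfiable

Constraints 2, 4, and 8 give a − b ≥ -6, b − c ≥ -1, c − a ≥ 8.
Adding all 3 inequalities: the left sides telescope to 0, and the right sides sum to (-6) + (-1) + 8 = 1. So 0 ≥ 1, which is false.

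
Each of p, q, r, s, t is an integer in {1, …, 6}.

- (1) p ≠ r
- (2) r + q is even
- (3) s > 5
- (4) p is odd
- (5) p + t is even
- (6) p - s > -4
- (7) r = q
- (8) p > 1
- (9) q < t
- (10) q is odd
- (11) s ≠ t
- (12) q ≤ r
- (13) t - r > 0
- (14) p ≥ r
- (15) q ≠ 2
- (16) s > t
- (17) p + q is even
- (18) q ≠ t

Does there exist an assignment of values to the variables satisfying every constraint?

Satisfiable

Take p = 5, q = 1, r = 1, s = 6, t = 3. Then constraint 6: p - s = -1; constraint 13: t - r = 2, and every other listed constraint is also met.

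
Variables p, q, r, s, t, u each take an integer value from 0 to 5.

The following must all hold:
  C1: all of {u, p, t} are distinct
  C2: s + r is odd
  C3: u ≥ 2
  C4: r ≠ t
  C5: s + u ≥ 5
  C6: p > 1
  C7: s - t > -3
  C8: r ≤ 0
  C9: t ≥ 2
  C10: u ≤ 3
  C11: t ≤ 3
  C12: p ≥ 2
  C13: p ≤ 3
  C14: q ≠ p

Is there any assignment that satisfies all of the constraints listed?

Unsatisfiable

Constraints 3, 9, 10, 11, 12, and 13 confine each of u, p, t to the 2 values {2, 3}.
Constraint 1 requires all 3 of them to be distinct, but only 2 values are available — impossible by the pigeonhole principle.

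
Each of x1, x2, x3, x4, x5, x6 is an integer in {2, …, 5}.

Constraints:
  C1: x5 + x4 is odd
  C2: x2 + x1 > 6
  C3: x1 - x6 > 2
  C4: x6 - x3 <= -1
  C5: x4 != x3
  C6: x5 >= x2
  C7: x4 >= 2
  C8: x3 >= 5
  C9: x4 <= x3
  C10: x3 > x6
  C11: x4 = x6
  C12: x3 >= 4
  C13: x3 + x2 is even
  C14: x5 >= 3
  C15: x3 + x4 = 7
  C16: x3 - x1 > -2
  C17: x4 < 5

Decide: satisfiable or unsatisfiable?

Satisfiable

One satisfying assignment is x1 = 5, x2 = 3, x3 = 5, x4 = 2, x5 = 5, x6 = 2.
For the less obvious constraints — constraint 2: x2 + x1 = 8; constraint 3: x1 - x6 = 3 — and the others hold by inspection.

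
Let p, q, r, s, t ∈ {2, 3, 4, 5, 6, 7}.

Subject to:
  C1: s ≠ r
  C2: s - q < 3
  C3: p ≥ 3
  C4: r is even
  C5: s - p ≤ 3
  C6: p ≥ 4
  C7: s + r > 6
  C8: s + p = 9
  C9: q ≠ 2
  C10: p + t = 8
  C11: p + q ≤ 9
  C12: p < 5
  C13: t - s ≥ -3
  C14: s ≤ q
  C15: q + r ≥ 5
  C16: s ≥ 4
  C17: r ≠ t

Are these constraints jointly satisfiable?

Satisfiable

Setting (p, q, r, s, t) = (4, 5, 2, 5, 4) satisfies everything: constraint 2: s - q = 0; constraint 5: s - p = 1, and the others follow.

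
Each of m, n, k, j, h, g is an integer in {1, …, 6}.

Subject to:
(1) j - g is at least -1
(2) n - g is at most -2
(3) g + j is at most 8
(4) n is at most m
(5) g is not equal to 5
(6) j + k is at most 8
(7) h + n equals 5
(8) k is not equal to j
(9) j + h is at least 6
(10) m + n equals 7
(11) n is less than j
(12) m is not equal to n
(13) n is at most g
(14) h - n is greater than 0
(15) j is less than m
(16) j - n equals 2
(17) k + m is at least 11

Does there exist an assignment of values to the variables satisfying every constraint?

Take m = 6, n = 1, k = 5, j = 3, h = 4, g = 3. Then constraint 1: j - g = 0; constraint 2: n - g = -2, and every other listed constraint is also met.

Satisfiable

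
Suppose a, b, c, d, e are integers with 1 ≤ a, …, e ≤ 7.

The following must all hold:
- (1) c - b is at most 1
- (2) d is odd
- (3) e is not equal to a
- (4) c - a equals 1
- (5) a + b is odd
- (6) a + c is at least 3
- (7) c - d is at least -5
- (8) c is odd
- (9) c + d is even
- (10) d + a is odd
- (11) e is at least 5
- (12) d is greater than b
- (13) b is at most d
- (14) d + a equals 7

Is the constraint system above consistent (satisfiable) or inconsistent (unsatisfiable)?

Satisfiable

The assignment a = 2, b = 3, c = 3, d = 5, e = 6 works:
  constraint 1 holds since c - b = 0.
  constraint 4 holds since c - a = 1.
The rest check out directly.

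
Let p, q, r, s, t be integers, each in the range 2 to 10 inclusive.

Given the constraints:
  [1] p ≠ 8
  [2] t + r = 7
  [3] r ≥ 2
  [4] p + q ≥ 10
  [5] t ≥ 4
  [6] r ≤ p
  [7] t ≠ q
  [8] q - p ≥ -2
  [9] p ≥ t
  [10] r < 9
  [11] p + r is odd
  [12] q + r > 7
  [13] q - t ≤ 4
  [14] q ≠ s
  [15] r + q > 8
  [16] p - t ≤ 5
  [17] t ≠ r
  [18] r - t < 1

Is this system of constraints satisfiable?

Satisfiable

Take p = 6, q = 6, r = 3, s = 2, t = 4. Then constraint 2: t + r = 7; constraint 4: p + q = 12, and every other listed constraint is also met.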